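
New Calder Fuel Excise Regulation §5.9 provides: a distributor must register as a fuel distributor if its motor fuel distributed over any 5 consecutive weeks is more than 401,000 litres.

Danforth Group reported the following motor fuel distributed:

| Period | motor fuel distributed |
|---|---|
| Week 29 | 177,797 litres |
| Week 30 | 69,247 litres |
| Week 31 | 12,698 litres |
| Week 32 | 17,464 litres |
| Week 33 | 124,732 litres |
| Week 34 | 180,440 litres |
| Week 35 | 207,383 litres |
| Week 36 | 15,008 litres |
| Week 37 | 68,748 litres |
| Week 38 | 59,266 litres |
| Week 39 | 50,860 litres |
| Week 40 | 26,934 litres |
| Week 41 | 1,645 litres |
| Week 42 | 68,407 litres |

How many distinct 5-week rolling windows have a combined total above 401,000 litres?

Week 29–Week 33: 177,797 litres + 69,247 litres + 12,698 litres + 17,464 litres + 124,732 litres = 401,938 litres (over)
Week 30–Week 34: 69,247 litres + 12,698 litres + 17,464 litres + 124,732 litres + 180,440 litres = 404,581 litres (over)
Week 31–Week 35: 12,698 litres + 17,464 litres + 124,732 litres + 180,440 litres + 207,383 litres = 542,717 litres (over)
Week 32–Week 36: 17,464 litres + 124,732 litres + 180,440 litres + 207,383 litres + 15,008 litres = 545,027 litres (over)
Week 33–Week 37: 124,732 litres + 180,440 litres + 207,383 litres + 15,008 litres + 68,748 litres = 596,311 litres (over)
Week 34–Week 38: 180,440 litres + 207,383 litres + 15,008 litres + 68,748 litres + 59,266 litres = 530,845 litres (over)
Week 35–Week 39: 207,383 litres + 15,008 litres + 68,748 litres + 59,266 litres + 50,860 litres = 401,265 litres (over)
Week 36–Week 40: 15,008 litres + 68,748 litres + 59,266 litres + 50,860 litres + 26,934 litres = 220,816 litres (under)
Week 37–Week 41: 68,748 litres + 59,266 litres + 50,860 litres + 26,934 litres + 1,645 litres = 207,453 litres (under)
Week 38–Week 42: 59,266 litres + 50,860 litres + 26,934 litres + 1,645 litres + 68,407 litres = 207,112 litres (under)
7 windows exceed the threshold.

7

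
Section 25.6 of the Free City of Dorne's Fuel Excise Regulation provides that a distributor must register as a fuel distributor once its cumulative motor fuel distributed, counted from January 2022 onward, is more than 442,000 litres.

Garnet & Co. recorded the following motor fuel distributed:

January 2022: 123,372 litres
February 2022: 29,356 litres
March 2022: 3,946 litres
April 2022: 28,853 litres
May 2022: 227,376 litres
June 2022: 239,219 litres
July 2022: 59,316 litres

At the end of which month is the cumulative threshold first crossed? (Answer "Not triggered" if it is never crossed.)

June 2022

Through January 2022: 123,372 litres
Through February 2022: 152,728 litres
Through March 2022: 156,674 litres
Through April 2022: 185,527 litres
Through May 2022: 412,903 litres
Through June 2022: 652,122 litres ← exceeds threshold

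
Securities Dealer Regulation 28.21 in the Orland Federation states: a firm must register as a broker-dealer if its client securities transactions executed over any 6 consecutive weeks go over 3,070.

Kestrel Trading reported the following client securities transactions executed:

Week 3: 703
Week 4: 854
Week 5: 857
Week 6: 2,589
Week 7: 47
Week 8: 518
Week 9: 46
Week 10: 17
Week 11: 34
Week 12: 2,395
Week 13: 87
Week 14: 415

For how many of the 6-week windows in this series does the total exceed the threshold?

5

Week 3–Week 8: 703 + 854 + 857 + 2,589 + 47 + 518 = 5,568 (over)
Week 4–Week 9: 854 + 857 + 2,589 + 47 + 518 + 46 = 4,911 (over)
Week 5–Week 10: 857 + 2,589 + 47 + 518 + 46 + 17 = 4,074 (over)
Week 6–Week 11: 2,589 + 47 + 518 + 46 + 17 + 34 = 3,251 (over)
Week 7–Week 12: 47 + 518 + 46 + 17 + 34 + 2,395 = 3,057 (under)
Week 8–Week 13: 518 + 46 + 17 + 34 + 2,395 + 87 = 3,097 (over)
Week 9–Week 14: 46 + 17 + 34 + 2,395 + 87 + 415 = 2,994 (under)
5 windows exceed the threshold.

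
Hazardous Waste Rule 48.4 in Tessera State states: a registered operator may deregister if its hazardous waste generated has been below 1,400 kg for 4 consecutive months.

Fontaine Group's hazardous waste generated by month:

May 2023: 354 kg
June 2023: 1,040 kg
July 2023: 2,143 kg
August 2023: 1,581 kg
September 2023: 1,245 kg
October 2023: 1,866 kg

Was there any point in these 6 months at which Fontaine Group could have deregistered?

Months below 1,400 kg: May 2023, June 2023, September 2023.
Longest run of consecutive months below the threshold: 2.
2 < 4, so Fontaine Group never became eligible.

No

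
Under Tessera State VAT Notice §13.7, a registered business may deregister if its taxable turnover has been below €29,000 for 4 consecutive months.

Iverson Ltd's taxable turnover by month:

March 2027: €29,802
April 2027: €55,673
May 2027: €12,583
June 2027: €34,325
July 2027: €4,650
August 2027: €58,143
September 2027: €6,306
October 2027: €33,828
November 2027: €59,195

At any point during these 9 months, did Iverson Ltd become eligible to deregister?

Months below €29,000: May 2027, July 2027, September 2027.
Longest run of consecutive months below the threshold: 1.
1 < 4, so Iverson Ltd never became eligible.

No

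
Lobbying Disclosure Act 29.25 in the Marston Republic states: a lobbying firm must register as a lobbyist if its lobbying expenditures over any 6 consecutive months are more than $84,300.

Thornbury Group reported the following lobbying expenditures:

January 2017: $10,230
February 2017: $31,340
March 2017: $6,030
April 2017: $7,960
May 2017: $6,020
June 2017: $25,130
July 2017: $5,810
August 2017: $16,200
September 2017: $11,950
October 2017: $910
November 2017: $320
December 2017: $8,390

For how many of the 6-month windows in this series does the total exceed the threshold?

January 2017–June 2017: $10,230 + $31,340 + $6,030 + $7,960 + $6,020 + $25,130 = $86,710 (over)
February 2017–July 2017: $31,340 + $6,030 + $7,960 + $6,020 + $25,130 + $5,810 = $82,290 (under)
March 2017–August 2017: $6,030 + $7,960 + $6,020 + $25,130 + $5,810 + $16,200 = $67,150 (under)
April 2017–September 2017: $7,960 + $6,020 + $25,130 + $5,810 + $16,200 + $11,950 = $73,070 (under)
May 2017–October 2017: $6,020 + $25,130 + $5,810 + $16,200 + $11,950 + $910 = $66,020 (under)
June 2017–November 2017: $25,130 + $5,810 + $16,200 + $11,950 + $910 + $320 = $60,320 (under)
July 2017–December 2017: $5,810 + $16,200 + $11,950 + $910 + $320 + $8,390 = $43,580 (under)
1 window exceeds the threshold.

1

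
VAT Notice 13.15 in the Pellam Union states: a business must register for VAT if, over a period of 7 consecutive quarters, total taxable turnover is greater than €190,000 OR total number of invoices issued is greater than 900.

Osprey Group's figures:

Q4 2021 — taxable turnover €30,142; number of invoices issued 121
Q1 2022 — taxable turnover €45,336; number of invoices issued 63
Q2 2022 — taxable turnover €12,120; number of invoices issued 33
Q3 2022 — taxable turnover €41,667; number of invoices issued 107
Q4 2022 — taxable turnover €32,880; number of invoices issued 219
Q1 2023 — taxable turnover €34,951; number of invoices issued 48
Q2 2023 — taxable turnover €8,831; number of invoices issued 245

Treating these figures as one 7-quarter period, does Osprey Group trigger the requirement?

Yes

Total taxable turnover: €30,142 + €45,336 + €12,120 + €41,667 + €32,880 + €34,951 + €8,831 = €205,927 (> €190,000).
Total number of invoices issued: 121 + 63 + 33 + 107 + 219 + 48 + 245 = 836 (≤ 900).
The test is 'or': at least one threshold is exceeded.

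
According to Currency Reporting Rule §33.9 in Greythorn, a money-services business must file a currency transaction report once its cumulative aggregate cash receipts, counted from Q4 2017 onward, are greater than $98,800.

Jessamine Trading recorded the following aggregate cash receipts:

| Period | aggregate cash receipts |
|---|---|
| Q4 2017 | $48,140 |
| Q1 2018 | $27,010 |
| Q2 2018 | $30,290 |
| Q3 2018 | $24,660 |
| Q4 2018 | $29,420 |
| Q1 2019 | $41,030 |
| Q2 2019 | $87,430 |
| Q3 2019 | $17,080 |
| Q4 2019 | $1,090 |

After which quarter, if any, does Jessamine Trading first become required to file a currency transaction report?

Q2 2018

Through Q4 2017: $48,140
Through Q1 2018: $75,150
Through Q2 2018: $105,440 ← exceeds threshold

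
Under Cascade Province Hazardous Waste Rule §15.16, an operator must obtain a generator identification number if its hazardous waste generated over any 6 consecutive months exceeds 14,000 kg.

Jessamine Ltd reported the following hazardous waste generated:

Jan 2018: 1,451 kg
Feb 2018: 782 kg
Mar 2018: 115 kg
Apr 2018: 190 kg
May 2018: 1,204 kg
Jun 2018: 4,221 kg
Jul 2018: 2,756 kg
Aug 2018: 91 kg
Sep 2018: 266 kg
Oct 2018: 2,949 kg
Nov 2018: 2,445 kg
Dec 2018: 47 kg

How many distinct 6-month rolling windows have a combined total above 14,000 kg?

Jan 2018–Jun 2018: 1,451 kg + 782 kg + 115 kg + 190 kg + 1,204 kg + 4,221 kg = 7,963 kg (under)
Feb 2018–Jul 2018: 782 kg + 115 kg + 190 kg + 1,204 kg + 4,221 kg + 2,756 kg = 9,268 kg (under)
Mar 2018–Aug 2018: 115 kg + 190 kg + 1,204 kg + 4,221 kg + 2,756 kg + 91 kg = 8,577 kg (under)
Apr 2018–Sep 2018: 190 kg + 1,204 kg + 4,221 kg + 2,756 kg + 91 kg + 266 kg = 8,728 kg (under)
May 2018–Oct 2018: 1,204 kg + 4,221 kg + 2,756 kg + 91 kg + 266 kg + 2,949 kg = 11,487 kg (under)
Jun 2018–Nov 2018: 4,221 kg + 2,756 kg + 91 kg + 266 kg + 2,949 kg + 2,445 kg = 12,728 kg (under)
Jul 2018–Dec 2018: 2,756 kg + 91 kg + 266 kg + 2,949 kg + 2,445 kg + 47 kg = 8,554 kg (under)
0 windows exceed the threshold.

0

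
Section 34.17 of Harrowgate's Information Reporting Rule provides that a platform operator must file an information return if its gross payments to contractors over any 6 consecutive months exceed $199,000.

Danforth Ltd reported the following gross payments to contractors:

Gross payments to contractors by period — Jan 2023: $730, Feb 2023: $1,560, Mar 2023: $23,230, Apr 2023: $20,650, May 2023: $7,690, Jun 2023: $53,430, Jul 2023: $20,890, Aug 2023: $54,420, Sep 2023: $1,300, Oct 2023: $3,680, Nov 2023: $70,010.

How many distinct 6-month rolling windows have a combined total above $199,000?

1

Jan 2023–Jun 2023: $730 + $1,560 + $23,230 + $20,650 + $7,690 + $53,430 = $107,290 (under)
Feb 2023–Jul 2023: $1,560 + $23,230 + $20,650 + $7,690 + $53,430 + $20,890 = $127,450 (under)
Mar 2023–Aug 2023: $23,230 + $20,650 + $7,690 + $53,430 + $20,890 + $54,420 = $180,310 (under)
Apr 2023–Sep 2023: $20,650 + $7,690 + $53,430 + $20,890 + $54,420 + $1,300 = $158,380 (under)
May 2023–Oct 2023: $7,690 + $53,430 + $20,890 + $54,420 + $1,300 + $3,680 = $141,410 (under)
Jun 2023–Nov 2023: $53,430 + $20,890 + $54,420 + $1,300 + $3,680 + $70,010 = $203,730 (over)
1 window exceeds the threshold.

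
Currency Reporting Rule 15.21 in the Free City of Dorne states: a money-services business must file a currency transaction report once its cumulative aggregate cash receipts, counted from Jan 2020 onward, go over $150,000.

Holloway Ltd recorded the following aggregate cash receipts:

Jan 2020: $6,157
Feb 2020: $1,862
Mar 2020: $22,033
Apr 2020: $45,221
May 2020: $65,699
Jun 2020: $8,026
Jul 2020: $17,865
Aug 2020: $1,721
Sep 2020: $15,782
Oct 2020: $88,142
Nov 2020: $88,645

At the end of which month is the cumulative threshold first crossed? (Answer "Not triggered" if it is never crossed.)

Through Jan 2020: $6,157
Through Feb 2020: $8,019
Through Mar 2020: $30,052
Through Apr 2020: $75,273
Through May 2020: $140,972
Through Jun 2020: $148,998
Through Jul 2020: $166,863 ← exceeds threshold

Jul 2020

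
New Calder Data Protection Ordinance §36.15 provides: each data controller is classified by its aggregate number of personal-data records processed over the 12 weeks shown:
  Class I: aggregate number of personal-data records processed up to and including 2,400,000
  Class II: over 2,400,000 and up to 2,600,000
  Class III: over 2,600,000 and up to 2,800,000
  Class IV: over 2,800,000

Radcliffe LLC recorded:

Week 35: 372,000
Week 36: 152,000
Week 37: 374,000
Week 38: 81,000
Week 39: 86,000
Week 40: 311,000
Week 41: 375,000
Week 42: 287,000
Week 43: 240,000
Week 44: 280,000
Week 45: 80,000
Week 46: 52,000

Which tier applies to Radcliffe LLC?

Class III

Aggregate number of personal-data records processed: 372,000 + 152,000 + 374,000 + 81,000 + 86,000 + 311,000 + 375,000 + 287,000 + 240,000 + 280,000 + 80,000 + 52,000 = 2,690,000.
2,600,000 < 2,690,000 ≤ 2,800,000, so Class III applies.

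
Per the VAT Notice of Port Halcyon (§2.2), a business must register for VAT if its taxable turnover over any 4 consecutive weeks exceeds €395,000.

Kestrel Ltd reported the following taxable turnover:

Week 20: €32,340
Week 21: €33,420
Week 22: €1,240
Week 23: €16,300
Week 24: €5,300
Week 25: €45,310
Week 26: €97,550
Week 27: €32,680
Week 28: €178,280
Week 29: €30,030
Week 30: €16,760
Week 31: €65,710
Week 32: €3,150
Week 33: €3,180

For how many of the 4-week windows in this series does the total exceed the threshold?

Week 20–Week 23: €32,340 + €33,420 + €1,240 + €16,300 = €83,300 (under)
Week 21–Week 24: €33,420 + €1,240 + €16,300 + €5,300 = €56,260 (under)
Week 22–Week 25: €1,240 + €16,300 + €5,300 + €45,310 = €68,150 (under)
Week 23–Week 26: €16,300 + €5,300 + €45,310 + €97,550 = €164,460 (under)
Week 24–Week 27: €5,300 + €45,310 + €97,550 + €32,680 = €180,840 (under)
Week 25–Week 28: €45,310 + €97,550 + €32,680 + €178,280 = €353,820 (under)
Week 26–Week 29: €97,550 + €32,680 + €178,280 + €30,030 = €338,540 (under)
Week 27–Week 30: €32,680 + €178,280 + €30,030 + €16,760 = €257,750 (under)
Week 28–Week 31: €178,280 + €30,030 + €16,760 + €65,710 = €290,780 (under)
Week 29–Week 32: €30,030 + €16,760 + €65,710 + €3,150 = €115,650 (under)
Week 30–Week 33: €16,760 + €65,710 + €3,150 + €3,180 = €88,800 (under)
0 windows exceed the threshold.

0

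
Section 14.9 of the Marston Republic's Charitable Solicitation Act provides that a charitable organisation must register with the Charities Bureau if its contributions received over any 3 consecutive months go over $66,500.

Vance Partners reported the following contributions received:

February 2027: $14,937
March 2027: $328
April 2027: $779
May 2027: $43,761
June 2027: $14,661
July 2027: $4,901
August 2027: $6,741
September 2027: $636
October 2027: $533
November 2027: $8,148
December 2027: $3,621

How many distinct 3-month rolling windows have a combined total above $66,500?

February 2027–April 2027: $14,937 + $328 + $779 = $16,044 (under)
March 2027–May 2027: $328 + $779 + $43,761 = $44,868 (under)
April 2027–June 2027: $779 + $43,761 + $14,661 = $59,201 (under)
May 2027–July 2027: $43,761 + $14,661 + $4,901 = $63,323 (under)
June 2027–August 2027: $14,661 + $4,901 + $6,741 = $26,303 (under)
July 2027–September 2027: $4,901 + $6,741 + $636 = $12,278 (under)
August 2027–October 2027: $6,741 + $636 + $533 = $7,910 (under)
September 2027–November 2027: $636 + $533 + $8,148 = $9,317 (under)
October 2027–December 2027: $533 + $8,148 + $3,621 = $12,302 (under)
0 windows exceed the threshold.

0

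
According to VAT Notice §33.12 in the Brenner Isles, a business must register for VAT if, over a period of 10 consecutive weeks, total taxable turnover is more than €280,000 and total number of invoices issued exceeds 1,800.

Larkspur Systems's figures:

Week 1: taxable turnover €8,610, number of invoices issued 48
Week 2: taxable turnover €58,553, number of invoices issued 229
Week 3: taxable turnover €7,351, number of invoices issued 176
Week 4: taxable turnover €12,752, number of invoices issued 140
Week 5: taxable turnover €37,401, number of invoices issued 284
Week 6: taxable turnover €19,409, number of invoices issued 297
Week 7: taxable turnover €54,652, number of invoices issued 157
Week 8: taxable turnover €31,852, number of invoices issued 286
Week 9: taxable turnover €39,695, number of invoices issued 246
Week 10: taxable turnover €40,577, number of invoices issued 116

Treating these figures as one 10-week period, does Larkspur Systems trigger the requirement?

Total taxable turnover: €8,610 + €58,553 + €7,351 + €12,752 + €37,401 + €19,409 + €54,652 + €31,852 + €39,695 + €40,577 = €310,852 (> €280,000).
Total number of invoices issued: 48 + 229 + 176 + 140 + 284 + 297 + 157 + 286 + 246 + 116 = 1,979 (> 1,800).
The test is 'and': both thresholds are exceeded.

Yes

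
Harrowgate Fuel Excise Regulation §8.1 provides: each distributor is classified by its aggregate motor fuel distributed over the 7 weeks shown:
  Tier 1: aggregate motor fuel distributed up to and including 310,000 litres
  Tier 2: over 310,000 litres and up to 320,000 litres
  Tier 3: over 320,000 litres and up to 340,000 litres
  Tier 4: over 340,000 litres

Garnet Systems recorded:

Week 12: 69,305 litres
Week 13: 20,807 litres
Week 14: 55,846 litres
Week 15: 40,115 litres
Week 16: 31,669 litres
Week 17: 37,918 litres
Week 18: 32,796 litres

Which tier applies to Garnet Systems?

Aggregate motor fuel distributed: 69,305 litres + 20,807 litres + 55,846 litres + 40,115 litres + 31,669 litres + 37,918 litres + 32,796 litres = 288,456 litres.
288,456 litres ≤ 310,000 litres, so Tier 1 applies.

Tier 1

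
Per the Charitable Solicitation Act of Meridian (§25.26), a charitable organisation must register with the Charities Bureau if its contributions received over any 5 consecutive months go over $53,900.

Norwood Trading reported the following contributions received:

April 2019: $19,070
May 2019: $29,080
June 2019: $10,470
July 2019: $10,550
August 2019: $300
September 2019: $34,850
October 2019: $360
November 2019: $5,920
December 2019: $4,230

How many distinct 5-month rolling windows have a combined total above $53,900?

April 2019–August 2019: $19,070 + $29,080 + $10,470 + $10,550 + $300 = $69,470 (over)
May 2019–September 2019: $29,080 + $10,470 + $10,550 + $300 + $34,850 = $85,250 (over)
June 2019–October 2019: $10,470 + $10,550 + $300 + $34,850 + $360 = $56,530 (over)
July 2019–November 2019: $10,550 + $300 + $34,850 + $360 + $5,920 = $51,980 (under)
August 2019–December 2019: $300 + $34,850 + $360 + $5,920 + $4,230 = $45,660 (under)
3 windows exceed the threshold.

3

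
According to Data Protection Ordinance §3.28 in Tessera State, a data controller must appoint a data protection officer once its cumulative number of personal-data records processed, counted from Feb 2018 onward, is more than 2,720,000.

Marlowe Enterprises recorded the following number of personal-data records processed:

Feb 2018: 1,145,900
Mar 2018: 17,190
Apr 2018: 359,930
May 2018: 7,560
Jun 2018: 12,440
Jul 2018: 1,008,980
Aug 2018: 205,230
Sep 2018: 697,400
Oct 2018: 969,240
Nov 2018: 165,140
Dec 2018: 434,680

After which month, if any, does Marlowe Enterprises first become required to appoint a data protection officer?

Aug 2018

Through Feb 2018: 1,145,900
Through Mar 2018: 1,163,090
Through Apr 2018: 1,523,020
Through May 2018: 1,530,580
Through Jun 2018: 1,543,020
Through Jul 2018: 2,552,000
Through Aug 2018: 2,757,230 ← exceeds threshold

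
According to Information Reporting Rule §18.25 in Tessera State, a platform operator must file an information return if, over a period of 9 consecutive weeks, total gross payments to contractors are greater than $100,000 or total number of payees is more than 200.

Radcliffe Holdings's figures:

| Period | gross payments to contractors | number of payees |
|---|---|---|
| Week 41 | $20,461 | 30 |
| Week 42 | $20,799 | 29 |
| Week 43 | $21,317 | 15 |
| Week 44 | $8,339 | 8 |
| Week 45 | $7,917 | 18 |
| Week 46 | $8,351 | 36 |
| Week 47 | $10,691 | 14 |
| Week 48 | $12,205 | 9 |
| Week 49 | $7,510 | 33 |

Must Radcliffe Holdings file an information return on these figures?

Total gross payments to contractors: $20,461 + $20,799 + $21,317 + $8,339 + $7,917 + $8,351 + $10,691 + $12,205 + $7,510 = $117,590 (> $100,000).
Total number of payees: 30 + 29 + 15 + 8 + 18 + 36 + 14 + 9 + 33 = 192 (≤ 200).
The test is 'or': at least one threshold is exceeded.

Yes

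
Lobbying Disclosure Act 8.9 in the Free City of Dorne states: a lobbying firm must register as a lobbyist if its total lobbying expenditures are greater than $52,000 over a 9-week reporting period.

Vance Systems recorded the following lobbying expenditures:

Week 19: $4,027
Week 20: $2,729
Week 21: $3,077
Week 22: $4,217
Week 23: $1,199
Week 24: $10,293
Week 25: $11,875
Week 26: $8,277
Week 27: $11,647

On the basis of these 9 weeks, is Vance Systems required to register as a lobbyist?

Total lobbying expenditures: $4,027 + $2,729 + $3,077 + $4,217 + $1,199 + $10,293 + $11,875 + $8,277 + $11,647 = $57,341.
$57,341 > $52,000, so the threshold is exceeded.

Yes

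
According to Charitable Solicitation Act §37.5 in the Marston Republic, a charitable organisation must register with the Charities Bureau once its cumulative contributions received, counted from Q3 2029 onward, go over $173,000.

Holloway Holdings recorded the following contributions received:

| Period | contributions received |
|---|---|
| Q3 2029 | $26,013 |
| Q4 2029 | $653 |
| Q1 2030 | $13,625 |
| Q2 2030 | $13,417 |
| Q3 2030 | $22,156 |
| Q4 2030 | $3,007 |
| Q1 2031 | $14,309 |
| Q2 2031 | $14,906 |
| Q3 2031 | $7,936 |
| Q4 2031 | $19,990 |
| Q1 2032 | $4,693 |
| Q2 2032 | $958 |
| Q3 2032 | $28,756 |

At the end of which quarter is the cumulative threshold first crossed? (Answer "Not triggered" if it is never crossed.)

Through Q3 2029: $26,013
Through Q4 2029: $26,666
Through Q1 2030: $40,291
Through Q2 2030: $53,708
Through Q3 2030: $75,864
Through Q4 2030: $78,871
Through Q1 2031: $93,180
Through Q2 2031: $108,086
Through Q3 2031: $116,022
Through Q4 2031: $136,012
Through Q1 2032: $140,705
Through Q2 2032: $141,663
Through Q3 2032: $170,419
Final cumulative total $170,419 ≤ $173,000; the threshold is never exceeded.

Not triggered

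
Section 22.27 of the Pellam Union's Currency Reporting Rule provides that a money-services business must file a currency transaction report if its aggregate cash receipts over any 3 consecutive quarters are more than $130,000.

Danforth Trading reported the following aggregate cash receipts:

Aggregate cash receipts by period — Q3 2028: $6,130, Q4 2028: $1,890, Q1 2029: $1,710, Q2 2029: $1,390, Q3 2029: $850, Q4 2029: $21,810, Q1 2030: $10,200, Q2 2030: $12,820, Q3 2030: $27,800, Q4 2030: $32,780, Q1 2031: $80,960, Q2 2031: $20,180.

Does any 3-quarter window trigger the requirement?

Yes

Q3 2028–Q1 2029: $6,130 + $1,890 + $1,710 = $9,730 (under)
Q4 2028–Q2 2029: $1,890 + $1,710 + $1,390 = $4,990 (under)
Q1 2029–Q3 2029: $1,710 + $1,390 + $850 = $3,950 (under)
Q2 2029–Q4 2029: $1,390 + $850 + $21,810 = $24,050 (under)
Q3 2029–Q1 2030: $850 + $21,810 + $10,200 = $32,860 (under)
Q4 2029–Q2 2030: $21,810 + $10,200 + $12,820 = $44,830 (under)
Q1 2030–Q3 2030: $10,200 + $12,820 + $27,800 = $50,820 (under)
Q2 2030–Q4 2030: $12,820 + $27,800 + $32,780 = $73,400 (under)
Q3 2030–Q1 2031: $27,800 + $32,780 + $80,960 = $141,540 (over)
Q4 2030–Q2 2031: $32,780 + $80,960 + $20,180 = $133,920 (over)
At least one window exceeds $130,000.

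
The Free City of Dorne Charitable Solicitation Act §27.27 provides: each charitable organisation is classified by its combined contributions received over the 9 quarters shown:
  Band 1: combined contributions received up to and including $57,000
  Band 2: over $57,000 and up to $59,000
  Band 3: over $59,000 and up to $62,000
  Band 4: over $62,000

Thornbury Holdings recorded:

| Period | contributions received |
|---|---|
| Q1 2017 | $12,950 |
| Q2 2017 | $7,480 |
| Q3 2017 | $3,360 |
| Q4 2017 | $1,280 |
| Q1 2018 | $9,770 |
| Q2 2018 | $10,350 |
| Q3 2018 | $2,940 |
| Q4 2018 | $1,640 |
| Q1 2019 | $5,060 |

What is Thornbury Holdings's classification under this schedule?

Combined contributions received: $12,950 + $7,480 + $3,360 + $1,280 + $9,770 + $10,350 + $2,940 + $1,640 + $5,060 = $54,830.
$54,830 ≤ $57,000, so Band 1 applies.

Band 1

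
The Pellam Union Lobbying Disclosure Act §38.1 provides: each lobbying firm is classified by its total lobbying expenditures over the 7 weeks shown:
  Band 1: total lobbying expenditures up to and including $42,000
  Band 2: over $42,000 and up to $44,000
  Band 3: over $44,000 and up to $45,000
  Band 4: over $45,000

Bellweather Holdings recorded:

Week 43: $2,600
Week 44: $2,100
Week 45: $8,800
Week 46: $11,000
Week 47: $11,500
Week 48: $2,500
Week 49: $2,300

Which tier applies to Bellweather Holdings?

Band 1

Total lobbying expenditures: $2,600 + $2,100 + $8,800 + $11,000 + $11,500 + $2,500 + $2,300 = $40,800.
$40,800 ≤ $42,000, so Band 1 applies.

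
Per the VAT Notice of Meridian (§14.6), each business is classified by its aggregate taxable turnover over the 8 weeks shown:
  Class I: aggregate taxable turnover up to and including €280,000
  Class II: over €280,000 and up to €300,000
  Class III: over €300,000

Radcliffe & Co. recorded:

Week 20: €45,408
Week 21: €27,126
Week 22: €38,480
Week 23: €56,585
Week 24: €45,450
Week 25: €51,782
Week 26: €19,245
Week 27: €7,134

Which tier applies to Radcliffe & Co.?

Class II

Aggregate taxable turnover: €45,408 + €27,126 + €38,480 + €56,585 + €45,450 + €51,782 + €19,245 + €7,134 = €291,210.
€280,000 < €291,210 ≤ €300,000, so Class II applies.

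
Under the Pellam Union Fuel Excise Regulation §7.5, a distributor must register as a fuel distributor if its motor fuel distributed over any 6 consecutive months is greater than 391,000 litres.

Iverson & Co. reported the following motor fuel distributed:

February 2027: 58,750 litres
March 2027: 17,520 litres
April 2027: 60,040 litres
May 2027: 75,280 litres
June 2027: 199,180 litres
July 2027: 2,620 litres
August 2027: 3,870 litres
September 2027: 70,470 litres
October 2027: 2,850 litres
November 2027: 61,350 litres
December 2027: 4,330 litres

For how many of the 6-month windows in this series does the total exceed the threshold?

2

February 2027–July 2027: 58,750 litres + 17,520 litres + 60,040 litres + 75,280 litres + 199,180 litres + 2,620 litres = 413,390 litres (over)
March 2027–August 2027: 17,520 litres + 60,040 litres + 75,280 litres + 199,180 litres + 2,620 litres + 3,870 litres = 358,510 litres (under)
April 2027–September 2027: 60,040 litres + 75,280 litres + 199,180 litres + 2,620 litres + 3,870 litres + 70,470 litres = 411,460 litres (over)
May 2027–October 2027: 75,280 litres + 199,180 litres + 2,620 litres + 3,870 litres + 70,470 litres + 2,850 litres = 354,270 litres (under)
June 2027–November 2027: 199,180 litres + 2,620 litres + 3,870 litres + 70,470 litres + 2,850 litres + 61,350 litres = 340,340 litres (under)
July 2027–December 2027: 2,620 litres + 3,870 litres + 70,470 litres + 2,850 litres + 61,350 litres + 4,330 litres = 145,490 litres (under)
2 windows exceed the threshold.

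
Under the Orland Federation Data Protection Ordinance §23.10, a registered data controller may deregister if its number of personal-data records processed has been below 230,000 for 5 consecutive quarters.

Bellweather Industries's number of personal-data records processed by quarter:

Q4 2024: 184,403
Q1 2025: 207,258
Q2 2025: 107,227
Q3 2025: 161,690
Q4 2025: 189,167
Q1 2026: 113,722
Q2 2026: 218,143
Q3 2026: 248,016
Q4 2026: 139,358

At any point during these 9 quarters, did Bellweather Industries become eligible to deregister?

Quarters below 230,000: Q4 2024, Q1 2025, Q2 2025, Q3 2025, Q4 2025, Q1 2026, Q2 2026, Q4 2026.
Longest run of consecutive quarters below the threshold: 7.
7 ≥ 5, so Bellweather Industries became eligible.

Yes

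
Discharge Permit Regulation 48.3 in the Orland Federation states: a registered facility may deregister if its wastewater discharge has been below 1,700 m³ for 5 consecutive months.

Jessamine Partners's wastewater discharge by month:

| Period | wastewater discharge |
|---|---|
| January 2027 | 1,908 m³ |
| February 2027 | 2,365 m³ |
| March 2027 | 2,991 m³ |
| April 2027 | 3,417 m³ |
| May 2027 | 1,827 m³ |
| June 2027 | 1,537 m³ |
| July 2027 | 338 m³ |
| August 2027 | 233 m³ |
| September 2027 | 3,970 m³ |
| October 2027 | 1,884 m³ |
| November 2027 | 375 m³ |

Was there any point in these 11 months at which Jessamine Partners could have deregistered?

No

Months below 1,700 m³: June 2027, July 2027, August 2027, November 2027.
Longest run of consecutive months below the threshold: 3.
3 < 5, so Jessamine Partners never became eligible.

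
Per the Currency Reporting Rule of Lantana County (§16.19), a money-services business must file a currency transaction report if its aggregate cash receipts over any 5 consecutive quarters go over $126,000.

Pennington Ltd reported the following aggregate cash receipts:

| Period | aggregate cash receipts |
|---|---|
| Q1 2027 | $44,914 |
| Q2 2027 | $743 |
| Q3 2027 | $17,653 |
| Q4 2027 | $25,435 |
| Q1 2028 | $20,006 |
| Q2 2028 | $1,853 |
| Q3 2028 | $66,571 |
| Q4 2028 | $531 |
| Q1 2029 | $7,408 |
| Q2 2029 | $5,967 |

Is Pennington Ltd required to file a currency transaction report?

Yes

Q1 2027–Q1 2028: $44,914 + $743 + $17,653 + $25,435 + $20,006 = $108,751 (under)
Q2 2027–Q2 2028: $743 + $17,653 + $25,435 + $20,006 + $1,853 = $65,690 (under)
Q3 2027–Q3 2028: $17,653 + $25,435 + $20,006 + $1,853 + $66,571 = $131,518 (over)
Q4 2027–Q4 2028: $25,435 + $20,006 + $1,853 + $66,571 + $531 = $114,396 (under)
Q1 2028–Q1 2029: $20,006 + $1,853 + $66,571 + $531 + $7,408 = $96,369 (under)
Q2 2028–Q2 2029: $1,853 + $66,571 + $531 + $7,408 + $5,967 = $82,330 (under)
At least one window exceeds $126,000.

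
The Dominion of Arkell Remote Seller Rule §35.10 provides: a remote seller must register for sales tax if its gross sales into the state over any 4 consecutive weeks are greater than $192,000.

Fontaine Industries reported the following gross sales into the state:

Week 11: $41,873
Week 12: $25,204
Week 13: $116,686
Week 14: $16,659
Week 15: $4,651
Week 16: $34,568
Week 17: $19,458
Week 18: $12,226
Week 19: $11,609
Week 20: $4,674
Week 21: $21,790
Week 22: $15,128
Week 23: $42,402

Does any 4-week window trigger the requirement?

Week 11–Week 14: $41,873 + $25,204 + $116,686 + $16,659 = $200,422 (over)
Week 12–Week 15: $25,204 + $116,686 + $16,659 + $4,651 = $163,200 (under)
Week 13–Week 16: $116,686 + $16,659 + $4,651 + $34,568 = $172,564 (under)
Week 14–Week 17: $16,659 + $4,651 + $34,568 + $19,458 = $75,336 (under)
Week 15–Week 18: $4,651 + $34,568 + $19,458 + $12,226 = $70,903 (under)
Week 16–Week 19: $34,568 + $19,458 + $12,226 + $11,609 = $77,861 (under)
Week 17–Week 20: $19,458 + $12,226 + $11,609 + $4,674 = $47,967 (under)
Week 18–Week 21: $12,226 + $11,609 + $4,674 + $21,790 = $50,299 (under)
Week 19–Week 22: $11,609 + $4,674 + $21,790 + $15,128 = $53,201 (under)
Week 20–Week 23: $4,674 + $21,790 + $15,128 + $42,402 = $83,994 (under)
At least one window exceeds $192,000.

Yes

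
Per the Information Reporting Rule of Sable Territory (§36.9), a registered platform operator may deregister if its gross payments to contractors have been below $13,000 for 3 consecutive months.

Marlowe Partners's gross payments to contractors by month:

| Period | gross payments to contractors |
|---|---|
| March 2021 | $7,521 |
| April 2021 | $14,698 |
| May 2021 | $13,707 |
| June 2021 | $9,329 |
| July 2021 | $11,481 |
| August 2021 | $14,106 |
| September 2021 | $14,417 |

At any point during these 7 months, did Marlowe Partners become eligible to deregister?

No

Months below $13,000: March 2021, June 2021, July 2021.
Longest run of consecutive months below the threshold: 2.
2 < 3, so Marlowe Partners never became eligible.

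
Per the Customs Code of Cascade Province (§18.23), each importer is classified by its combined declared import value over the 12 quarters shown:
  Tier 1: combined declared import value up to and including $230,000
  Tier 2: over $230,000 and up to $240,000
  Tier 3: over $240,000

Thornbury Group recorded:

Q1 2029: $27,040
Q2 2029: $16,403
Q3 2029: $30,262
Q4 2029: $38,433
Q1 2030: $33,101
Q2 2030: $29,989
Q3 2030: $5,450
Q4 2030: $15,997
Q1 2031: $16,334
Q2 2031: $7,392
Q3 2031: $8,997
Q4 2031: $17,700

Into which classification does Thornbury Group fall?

Combined declared import value: $27,040 + $16,403 + $30,262 + $38,433 + $33,101 + $29,989 + $5,450 + $15,997 + $16,334 + $7,392 + $8,997 + $17,700 = $247,098.
$247,098 > $240,000, so Tier 3 applies.

Tier 3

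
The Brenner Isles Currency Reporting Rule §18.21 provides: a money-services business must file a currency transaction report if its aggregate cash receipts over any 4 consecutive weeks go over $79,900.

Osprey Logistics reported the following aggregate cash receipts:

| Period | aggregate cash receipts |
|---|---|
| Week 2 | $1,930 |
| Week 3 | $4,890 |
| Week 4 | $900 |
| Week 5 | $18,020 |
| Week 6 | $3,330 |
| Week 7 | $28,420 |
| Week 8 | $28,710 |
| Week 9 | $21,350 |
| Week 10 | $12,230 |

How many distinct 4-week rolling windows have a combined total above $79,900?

Week 2–Week 5: $1,930 + $4,890 + $900 + $18,020 = $25,740 (under)
Week 3–Week 6: $4,890 + $900 + $18,020 + $3,330 = $27,140 (under)
Week 4–Week 7: $900 + $18,020 + $3,330 + $28,420 = $50,670 (under)
Week 5–Week 8: $18,020 + $3,330 + $28,420 + $28,710 = $78,480 (under)
Week 6–Week 9: $3,330 + $28,420 + $28,710 + $21,350 = $81,810 (over)
Week 7–Week 10: $28,420 + $28,710 + $21,350 + $12,230 = $90,710 (over)
2 windows exceed the threshold.

2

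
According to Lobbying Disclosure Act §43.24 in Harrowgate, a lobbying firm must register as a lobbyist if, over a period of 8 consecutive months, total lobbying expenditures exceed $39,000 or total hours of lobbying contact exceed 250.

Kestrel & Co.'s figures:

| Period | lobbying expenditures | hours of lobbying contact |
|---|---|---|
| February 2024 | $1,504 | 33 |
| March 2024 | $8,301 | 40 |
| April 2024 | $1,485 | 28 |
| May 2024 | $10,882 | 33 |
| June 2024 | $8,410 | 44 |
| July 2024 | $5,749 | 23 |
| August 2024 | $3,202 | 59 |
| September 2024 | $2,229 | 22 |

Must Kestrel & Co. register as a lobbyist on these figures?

Total lobbying expenditures: $1,504 + $8,301 + $1,485 + $10,882 + $8,410 + $5,749 + $3,202 + $2,229 = $41,762 (> $39,000).
Total hours of lobbying contact: 33 + 40 + 28 + 33 + 44 + 23 + 59 + 22 = 282 (> 250).
The test is 'or': at least one threshold is exceeded.

Yes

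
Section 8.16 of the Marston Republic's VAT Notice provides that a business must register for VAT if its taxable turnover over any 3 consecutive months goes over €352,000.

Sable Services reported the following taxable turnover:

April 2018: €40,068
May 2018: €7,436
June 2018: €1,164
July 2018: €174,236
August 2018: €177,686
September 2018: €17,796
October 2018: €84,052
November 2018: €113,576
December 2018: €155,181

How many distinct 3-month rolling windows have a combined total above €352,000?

April 2018–June 2018: €40,068 + €7,436 + €1,164 = €48,668 (under)
May 2018–July 2018: €7,436 + €1,164 + €174,236 = €182,836 (under)
June 2018–August 2018: €1,164 + €174,236 + €177,686 = €353,086 (over)
July 2018–September 2018: €174,236 + €177,686 + €17,796 = €369,718 (over)
August 2018–October 2018: €177,686 + €17,796 + €84,052 = €279,534 (under)
September 2018–November 2018: €17,796 + €84,052 + €113,576 = €215,424 (under)
October 2018–December 2018: €84,052 + €113,576 + €155,181 = €352,809 (over)
3 windows exceed the threshold.

3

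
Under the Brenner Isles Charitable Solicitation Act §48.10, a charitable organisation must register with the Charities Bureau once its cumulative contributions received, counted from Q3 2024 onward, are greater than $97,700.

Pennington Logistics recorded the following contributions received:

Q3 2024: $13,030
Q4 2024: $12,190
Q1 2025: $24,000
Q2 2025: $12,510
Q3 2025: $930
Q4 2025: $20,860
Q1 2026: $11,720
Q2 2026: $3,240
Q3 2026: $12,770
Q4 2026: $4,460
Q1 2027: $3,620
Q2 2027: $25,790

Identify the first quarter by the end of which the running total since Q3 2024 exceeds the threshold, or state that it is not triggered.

Through Q3 2024: $13,030
Through Q4 2024: $25,220
Through Q1 2025: $49,220
Through Q2 2025: $61,730
Through Q3 2025: $62,660
Through Q4 2025: $83,520
Through Q1 2026: $95,240
Through Q2 2026: $98,480 ← exceeds threshold

Q2 2026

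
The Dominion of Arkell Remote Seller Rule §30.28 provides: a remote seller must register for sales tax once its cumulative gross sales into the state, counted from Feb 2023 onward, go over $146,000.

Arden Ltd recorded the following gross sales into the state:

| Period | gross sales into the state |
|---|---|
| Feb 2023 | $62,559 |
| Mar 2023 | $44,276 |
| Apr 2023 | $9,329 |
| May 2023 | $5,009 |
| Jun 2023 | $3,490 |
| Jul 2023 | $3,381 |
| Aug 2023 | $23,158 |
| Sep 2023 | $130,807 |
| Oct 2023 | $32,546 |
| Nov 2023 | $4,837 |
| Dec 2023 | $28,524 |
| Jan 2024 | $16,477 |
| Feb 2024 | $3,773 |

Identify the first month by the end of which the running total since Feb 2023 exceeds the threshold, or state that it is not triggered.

Aug 2023

Through Feb 2023: $62,559
Through Mar 2023: $106,835
Through Apr 2023: $116,164
Through May 2023: $121,173
Through Jun 2023: $124,663
Through Jul 2023: $128,044
Through Aug 2023: $151,202 ← exceeds threshold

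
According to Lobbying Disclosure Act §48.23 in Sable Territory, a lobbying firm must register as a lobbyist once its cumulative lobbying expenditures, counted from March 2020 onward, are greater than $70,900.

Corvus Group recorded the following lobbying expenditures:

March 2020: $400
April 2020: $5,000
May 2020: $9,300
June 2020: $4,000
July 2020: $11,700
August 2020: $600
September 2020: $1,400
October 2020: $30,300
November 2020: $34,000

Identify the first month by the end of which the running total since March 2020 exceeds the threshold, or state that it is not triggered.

Through March 2020: $400
Through April 2020: $5,400
Through May 2020: $14,700
Through June 2020: $18,700
Through July 2020: $30,400
Through August 2020: $31,000
Through September 2020: $32,400
Through October 2020: $62,700
Through November 2020: $96,700 ← exceeds threshold

November 2020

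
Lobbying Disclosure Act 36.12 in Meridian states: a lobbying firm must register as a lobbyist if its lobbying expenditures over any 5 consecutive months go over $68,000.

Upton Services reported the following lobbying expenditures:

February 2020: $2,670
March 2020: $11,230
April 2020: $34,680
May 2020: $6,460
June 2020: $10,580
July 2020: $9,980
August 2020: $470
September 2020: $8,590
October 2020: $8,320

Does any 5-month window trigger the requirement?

Yes

February 2020–June 2020: $2,670 + $11,230 + $34,680 + $6,460 + $10,580 = $65,620 (under)
March 2020–July 2020: $11,230 + $34,680 + $6,460 + $10,580 + $9,980 = $72,930 (over)
April 2020–August 2020: $34,680 + $6,460 + $10,580 + $9,980 + $470 = $62,170 (under)
May 2020–September 2020: $6,460 + $10,580 + $9,980 + $470 + $8,590 = $36,080 (under)
June 2020–October 2020: $10,580 + $9,980 + $470 + $8,590 + $8,320 = $37,940 (under)
At least one window exceeds $68,000.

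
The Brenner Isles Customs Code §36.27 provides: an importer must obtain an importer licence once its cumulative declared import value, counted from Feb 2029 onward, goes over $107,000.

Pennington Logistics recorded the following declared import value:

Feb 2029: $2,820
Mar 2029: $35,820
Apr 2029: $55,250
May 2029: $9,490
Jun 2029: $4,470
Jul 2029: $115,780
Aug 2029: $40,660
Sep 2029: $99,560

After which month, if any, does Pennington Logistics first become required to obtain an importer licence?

Jun 2029

Through Feb 2029: $2,820
Through Mar 2029: $38,640
Through Apr 2029: $93,890
Through May 2029: $103,380
Through Jun 2029: $107,850 ← exceeds threshold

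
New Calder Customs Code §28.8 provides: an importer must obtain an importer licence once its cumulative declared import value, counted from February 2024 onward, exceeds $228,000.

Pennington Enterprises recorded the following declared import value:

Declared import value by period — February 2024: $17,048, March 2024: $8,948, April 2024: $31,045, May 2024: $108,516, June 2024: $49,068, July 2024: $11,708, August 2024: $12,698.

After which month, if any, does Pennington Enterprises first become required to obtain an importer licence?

August 2024

Through February 2024: $17,048
Through March 2024: $25,996
Through April 2024: $57,041
Through May 2024: $165,557
Through June 2024: $214,625
Through July 2024: $226,333
Through August 2024: $239,031 ← exceeds threshold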